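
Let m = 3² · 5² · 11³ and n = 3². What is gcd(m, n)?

min exponent per shared prime: 3² = 9

9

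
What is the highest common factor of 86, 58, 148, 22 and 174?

86 = 2 · 43; 58 = 2 · 29; 148 = 2² · 37; 22 = 2 · 11; 174 = 2 · 3 · 29
gcd takes min exponent of each prime: 2 = 2

2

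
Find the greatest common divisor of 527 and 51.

527 = 17 · 31
51 = 3 · 17
Common: 17 = 17

17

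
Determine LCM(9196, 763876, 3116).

3789588836

9196 = 2² · 11² · 19; 763876 = 2² · 19² · 23²; 3116 = 2² · 19 · 41
lcm takes max exponent of each prime: 2² · 11² · 19² · 23² · 41 = 3789588836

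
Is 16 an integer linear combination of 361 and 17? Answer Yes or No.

Yes

gcd(361, 17): 361 = 21·17 + 4; 17 = 4·4 + 1; 4 = 4·1 + 0 → 1
1 divides 16, so a solution exists.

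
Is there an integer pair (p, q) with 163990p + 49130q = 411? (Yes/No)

No

By Bézout, 163990p + 49130q = 411 has integer solutions iff gcd(163990, 49130) | 411.
Euclid: 163990 = 3·49130 + 16600; 49130 = 2·16600 + 15930; 16600 = 1·15930 + 670; 15930 = 23·670 + 520; 670 = 1·520 + 150; 520 = 3·150 + 70; 150 = 2·70 + 10; 70 = 7·10 + 0. gcd = 10; 411 mod 10 = 1. No.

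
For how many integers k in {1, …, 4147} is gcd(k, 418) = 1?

1786

418 = 2·11·19. Inclusion–exclusion on these primes:
4147 − ⌊4147/2⌋ − ⌊4147/11⌋ − ⌊4147/19⌋ + ⌊4147/22⌋ + ⌊4147/38⌋ + ⌊4147/209⌋ − ⌊4147/418⌋ = 1786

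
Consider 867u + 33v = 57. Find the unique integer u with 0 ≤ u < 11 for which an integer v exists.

10

Reduce mod 33: 867u ≡ 57 (mod 33). With g = gcd(867, 33) = 3 dividing 57, divide through: 289u ≡ 19 (mod 11).
Since gcd(289, 11) = 1, u ≡ 19·(289)⁻¹ ≡ 10 (mod 11). Smallest non-negative: 10.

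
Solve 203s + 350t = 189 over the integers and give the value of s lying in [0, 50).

Euclid: 350 = 1·203 + 147; 203 = 1·147 + 56; 147 = 2·56 + 35; 56 = 1·35 + 21; 35 = 1·21 + 14; 21 = 1·14 + 7; 14 = 2·7 + 0 → gcd = 7; 189 = 7·27.
Back-substitution yields 203·(19) + 350·(-11) = 7, so one solution is s = 19·27 = 513, t = -11·27 = -297.
Solutions in s differ by 350/7 = 50; the one in [0, 50) is 513 mod 50 = 13.

13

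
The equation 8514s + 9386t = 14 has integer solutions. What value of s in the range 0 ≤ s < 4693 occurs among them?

4510

gcd(8514, 9386) = 2 (Euclid: 9386 = 1·8514 + 872; 8514 = 9·872 + 666; 872 = 1·666 + 206; 666 = 3·206 + 48; 206 = 4·48 + 14; 48 = 3·14 + 6; 14 = 2·6 + 2; 6 = 3·2 + 0), and 2 | 14.
Extended Euclid: 8514·(-1367) + 9386·(1240) = 2. Scale by 7: s₀ = -9569.
General solution s = s₀ + 4693k; reducing mod 4693 gives s = 4510 (and t = -4091).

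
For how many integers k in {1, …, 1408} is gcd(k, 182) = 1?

557

182 = 2·7·13. Inclusion–exclusion on these primes:
1408 − ⌊1408/2⌋ − ⌊1408/7⌋ − ⌊1408/13⌋ + ⌊1408/14⌋ + ⌊1408/26⌋ + ⌊1408/91⌋ − ⌊1408/182⌋ = 557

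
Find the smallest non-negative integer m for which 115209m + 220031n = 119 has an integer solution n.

4851

gcd(115209, 220031) = 17 (Euclid: 220031 = 1·115209 + 104822; 115209 = 1·104822 + 10387; 104822 = 10·10387 + 952; 10387 = 10·952 + 867; 952 = 1·867 + 85; 867 = 10·85 + 17; 85 = 5·17 + 0), and 17 | 119.
Extended Euclid: 115209·(2542) + 220031·(-1331) = 17. Scale by 7: m₀ = 17794.
General solution m = m₀ + 12943t; reducing mod 12943 gives m = 4851 (and n = -2540).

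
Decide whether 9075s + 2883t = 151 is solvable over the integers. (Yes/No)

No

By Bézout, 9075s + 2883t = 151 has integer solutions iff gcd(9075, 2883) | 151.
Euclid: 9075 = 3·2883 + 426; 2883 = 6·426 + 327; 426 = 1·327 + 99; 327 = 3·99 + 30; 99 = 3·30 + 9; 30 = 3·9 + 3; 9 = 3·3 + 0. gcd = 3; 151 mod 3 = 1. No.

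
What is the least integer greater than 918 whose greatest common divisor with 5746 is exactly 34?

952

5746 = 34·169. Any x with gcd(x, 5746) = 34 is a multiple of 34, say 34s, with s coprime to 169.
Need s > 918/34, so s ≥ 28. First s ≥ 28 with gcd(s, 169) = 1 is s = 28. Thus x = 34·28 = 952.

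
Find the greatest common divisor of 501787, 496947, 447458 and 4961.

121

gcd(501787, 496947): 501787 = 1·496947 + 4840; 496947 = 102·4840 + 3267; 4840 = 1·3267 + 1573; 3267 = 2·1573 + 121; 1573 = 13·121 + 0 → 121
gcd(121, 447458): 447458 = 3698·121 + 0 → 121
gcd(121, 4961): 4961 = 41·121 + 0 → 121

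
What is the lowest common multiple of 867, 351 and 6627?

224078751

867 = 3 · 17²; 351 = 3³ · 13; 6627 = 3 · 47²
lcm takes max exponent of each prime: 3³ · 13 · 17² · 47² = 224078751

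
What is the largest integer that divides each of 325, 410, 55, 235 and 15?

5

gcd(325, 410): 410 = 1·325 + 85; 325 = 3·85 + 70; 85 = 1·70 + 15; 70 = 4·15 + 10; 15 = 1·10 + 5; 10 = 2·5 + 0 → 5
gcd(5, 55): 55 = 11·5 + 0 → 5
gcd(5, 235): 235 = 47·5 + 0 → 5
gcd(5, 15): 15 = 3·5 + 0 → 5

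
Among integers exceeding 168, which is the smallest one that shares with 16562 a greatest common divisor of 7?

175

Multiples of 7 above 168: 7·25, 7·26, … . Need the cofactor coprime to 16562/7 = 2366.
Checking s = 25, 26, … the first with gcd(s, 2366) = 1 is s = 25, giving 175.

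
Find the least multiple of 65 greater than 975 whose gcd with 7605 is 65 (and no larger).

1040

Multiples of 65 above 975: 65·16, 65·17, … . Need the cofactor coprime to 7605/65 = 117.
Checking s = 16, 17, … the first with gcd(s, 117) = 1 is s = 16, giving 1040.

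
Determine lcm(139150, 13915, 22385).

5148550

139150 = 2 · 5² · 11² · 23; 13915 = 5 · 11² · 23; 22385 = 5 · 11² · 37
lcm takes max exponent of each prime: 2 · 5² · 11² · 23 · 37 = 5148550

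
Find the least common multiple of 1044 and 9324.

gcd first: 9324 = 8·1044 + 972; 1044 = 1·972 + 72; 972 = 13·72 + 36; 72 = 2·36 + 0 → gcd = 36
lcm = 1044·9324/gcd = 9734256/36 = 270396

270396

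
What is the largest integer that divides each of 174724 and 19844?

484

Euclid: 174724 = 8·19844 + 15972; 19844 = 1·15972 + 3872; 15972 = 4·3872 + 484; 3872 = 8·484 + 0. Last nonzero remainder: 484.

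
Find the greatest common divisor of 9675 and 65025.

225

Euclid: 65025 = 6·9675 + 6975; 9675 = 1·6975 + 2700; 6975 = 2·2700 + 1575; 2700 = 1·1575 + 1125; 1575 = 1·1125 + 450; 1125 = 2·450 + 225; 450 = 2·225 + 0. Last nonzero remainder: 225.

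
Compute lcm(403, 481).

403 = 13 · 31; 481 = 13 · 37
max exponents: 13 · 31 · 37 = 14911

14911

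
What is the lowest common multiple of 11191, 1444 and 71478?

11191 = 19² · 31; 1444 = 2² · 19²; 71478 = 2 · 3² · 11 · 19²
lcm takes max exponent of each prime: 2² · 3² · 11 · 19² · 31 = 4431636

4431636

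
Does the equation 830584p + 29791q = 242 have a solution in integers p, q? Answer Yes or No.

Yes

gcd(830584, 29791): 830584 = 27·29791 + 26227; 29791 = 1·26227 + 3564; 26227 = 7·3564 + 1279; 3564 = 2·1279 + 1006; 1279 = 1·1006 + 273; 1006 = 3·273 + 187; 273 = 1·187 + 86; 187 = 2·86 + 15; 86 = 5·15 + 11; 15 = 1·11 + 4; 11 = 2·4 + 3; 4 = 1·3 + 1; 3 = 3·1 + 0 → 1
1 divides 242, so a solution exists.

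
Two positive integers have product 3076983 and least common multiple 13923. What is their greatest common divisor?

From gcd × lcm = ab: gcd = 3076983 / 13923 = 221.

221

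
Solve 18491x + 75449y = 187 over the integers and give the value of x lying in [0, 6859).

6198

gcd(18491, 75449) = 11 (Euclid: 75449 = 4·18491 + 1485; 18491 = 12·1485 + 671; 1485 = 2·671 + 143; 671 = 4·143 + 99; 143 = 1·99 + 44; 99 = 2·44 + 11; 44 = 4·11 + 0), and 11 | 187.
Extended Euclid: 18491·(1575) + 75449·(-386) = 11. Scale by 17: x₀ = 26775.
General solution x = x₀ + 6859t; reducing mod 6859 gives x = 6198 (and y = -1519).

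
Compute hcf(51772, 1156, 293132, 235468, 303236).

4

gcd(51772, 1156): 51772 = 44·1156 + 908; 1156 = 1·908 + 248; 908 = 3·248 + 164; 248 = 1·164 + 84; 164 = 1·84 + 80; 84 = 1·80 + 4; 80 = 20·4 + 0 → 4
gcd(4, 293132): 293132 = 73283·4 + 0 → 4
gcd(4, 235468): 235468 = 58867·4 + 0 → 4
gcd(4, 303236): 303236 = 75809·4 + 0 → 4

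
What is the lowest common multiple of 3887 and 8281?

190463

3887 = 13² · 23; 8281 = 7² · 13²
max exponents: 7² · 13² · 23 = 190463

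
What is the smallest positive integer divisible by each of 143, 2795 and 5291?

1137565

lcm(143, 2795) = 143·2795/gcd = 399685/13 = 30745
lcm(30745, 5291) = 30745·5291/gcd = 162671795/143 = 1137565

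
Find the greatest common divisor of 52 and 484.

52 = 2² · 13
484 = 2² · 11²
Common: 2² = 4

4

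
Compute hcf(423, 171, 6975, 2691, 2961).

gcd(423, 171): 423 = 2·171 + 81; 171 = 2·81 + 9; 81 = 9·9 + 0 → 9
gcd(9, 6975): 6975 = 775·9 + 0 → 9
gcd(9, 2691): 2691 = 299·9 + 0 → 9
gcd(9, 2961): 2961 = 329·9 + 0 → 9

9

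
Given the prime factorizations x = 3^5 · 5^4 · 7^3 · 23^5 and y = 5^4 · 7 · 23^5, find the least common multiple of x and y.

335289220441875

max exponent per prime: 3^5 · 5^4 · 7^3 · 23^5 = 335289220441875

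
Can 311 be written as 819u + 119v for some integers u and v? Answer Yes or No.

No

gcd(819, 119): 819 = 6·119 + 105; 119 = 1·105 + 14; 105 = 7·14 + 7; 14 = 2·7 + 0 → 7
7 does not divide 311, so a solution does not exist.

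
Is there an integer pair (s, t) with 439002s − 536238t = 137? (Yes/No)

By Bézout, 439002s − 536238t = 137 has integer solutions iff gcd(439002, 536238) | 137.
Euclid: 536238 = 1·439002 + 97236; 439002 = 4·97236 + 50058; 97236 = 1·50058 + 47178; 50058 = 1·47178 + 2880; 47178 = 16·2880 + 1098; 2880 = 2·1098 + 684; 1098 = 1·684 + 414; 684 = 1·414 + 270; 414 = 1·270 + 144; 270 = 1·144 + 126; 144 = 1·126 + 18; 126 = 7·18 + 0. gcd = 18; 137 mod 18 = 11. No.

No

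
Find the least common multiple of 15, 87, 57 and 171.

24795

15 = 3 · 5; 87 = 3 · 29; 57 = 3 · 19; 171 = 3² · 19
lcm takes max exponent of each prime: 3² · 5 · 19 · 29 = 24795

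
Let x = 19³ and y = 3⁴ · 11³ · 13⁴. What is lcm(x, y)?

max exponent per prime: 3⁴ · 11³ · 13⁴ · 19³ = 21120164011089

21120164011089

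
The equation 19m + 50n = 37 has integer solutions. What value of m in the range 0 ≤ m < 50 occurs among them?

Reduce mod 50: 19m ≡ 37 (mod 50). With g = gcd(19, 50) = 1 dividing 37, divide through: 19m ≡ 37 (mod 50).
Since gcd(19, 50) = 1, m ≡ 37·(19)⁻¹ ≡ 23 (mod 50). Smallest non-negative: 23.

23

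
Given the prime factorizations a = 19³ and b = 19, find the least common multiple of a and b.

max exponent per prime: 19³ = 6859

6859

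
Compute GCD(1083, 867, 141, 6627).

3

1083 = 3 · 19²; 867 = 3 · 17²; 141 = 3 · 47; 6627 = 3 · 47²
gcd takes min exponent of each prime: 3 = 3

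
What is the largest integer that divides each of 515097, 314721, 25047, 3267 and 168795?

1089

515097 = 3² · 11³ · 43; 314721 = 3² · 11² · 17²; 25047 = 3² · 11² · 23; 3267 = 3³ · 11²; 168795 = 3² · 5 · 11² · 31
gcd takes min exponent of each prime: 3² · 11² = 1089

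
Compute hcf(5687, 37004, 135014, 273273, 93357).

gcd(5687, 37004): 37004 = 6·5687 + 2882; 5687 = 1·2882 + 2805; 2882 = 1·2805 + 77; 2805 = 36·77 + 33; 77 = 2·33 + 11; 33 = 3·11 + 0 → 11
gcd(11, 135014): 135014 = 12274·11 + 0 → 11
gcd(11, 273273): 273273 = 24843·11 + 0 → 11
gcd(11, 93357): 93357 = 8487·11 + 0 → 11

11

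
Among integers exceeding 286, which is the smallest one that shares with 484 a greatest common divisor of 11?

297

gcd(m, 484) = 11 forces 11 | m; write m = 11s. Then gcd(11s, 11·44) = 11·gcd(s, 44), so need gcd(s, 44) = 1.
11s > 286 gives s ≥ 27. The least s ≥ 27 coprime to 44 is 27, so m = 11·27 = 297.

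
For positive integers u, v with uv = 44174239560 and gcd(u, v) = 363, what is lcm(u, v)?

121692120

For any two positive integers, gcd × lcm equals their product. Hence lcm = 44174239560 / 363 = 121692120.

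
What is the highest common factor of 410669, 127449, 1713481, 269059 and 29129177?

gcd(410669, 127449): 410669 = 3·127449 + 28322; 127449 = 4·28322 + 14161; 28322 = 2·14161 + 0 → 14161
gcd(14161, 1713481): 1713481 = 121·14161 + 0 → 14161
gcd(14161, 269059): 269059 = 19·14161 + 0 → 14161
gcd(14161, 29129177): 29129177 = 2057·14161 + 0 → 14161

14161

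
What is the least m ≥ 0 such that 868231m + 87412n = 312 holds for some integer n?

gcd(868231, 87412) = 13 (Euclid: 868231 = 9·87412 + 81523; 87412 = 1·81523 + 5889; 81523 = 13·5889 + 4966; 5889 = 1·4966 + 923; 4966 = 5·923 + 351; 923 = 2·351 + 221; 351 = 1·221 + 130; 221 = 1·130 + 91; 130 = 1·91 + 39; 91 = 2·39 + 13; 39 = 3·13 + 0), and 13 | 312.
Extended Euclid: 868231·(-1989) + 87412·(19756) = 13. Scale by 24: m₀ = -47736.
General solution m = m₀ + 6724t; reducing mod 6724 gives m = 6056 (and n = -60152).

6056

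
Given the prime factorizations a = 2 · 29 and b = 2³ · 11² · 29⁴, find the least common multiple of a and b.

max exponent per prime: 2³ · 11² · 29⁴ = 684648008

684648008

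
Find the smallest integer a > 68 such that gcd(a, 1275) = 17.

119

Multiples of 17 above 68: 17·5, 17·6, … . Need the cofactor coprime to 1275/17 = 75.
Checking s = 5, 6, … the first with gcd(s, 75) = 1 is s = 7, giving 119.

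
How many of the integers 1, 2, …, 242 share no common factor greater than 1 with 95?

184

Prime factors of 95: 5, 19. Count integers ≤ 242 divisible by none of them.
By inclusion–exclusion: 242 − ⌊242/5⌋ − ⌊242/19⌋ + ⌊242/95⌋ = 184.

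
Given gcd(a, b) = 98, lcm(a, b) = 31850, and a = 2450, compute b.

Using ab = gcd(a,b)·lcm(a,b) = 98·31850 = 3121300, we get b = 3121300/2450 = 1274.

1274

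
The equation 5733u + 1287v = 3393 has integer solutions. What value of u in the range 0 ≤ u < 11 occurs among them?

8

gcd(5733, 1287) = 117 (Euclid: 5733 = 4·1287 + 585; 1287 = 2·585 + 117; 585 = 5·117 + 0), and 117 | 3393.
Extended Euclid: 5733·(-2) + 1287·(9) = 117. Scale by 29: u₀ = -58.
General solution u = u₀ + 11t; reducing mod 11 gives u = 8 (and v = -33).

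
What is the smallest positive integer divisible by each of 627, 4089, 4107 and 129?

50307797067

lcm(627, 4089) = 627·4089/gcd = 2563803/3 = 854601
lcm(854601, 4107) = 854601·4107/gcd = 3509846307/3 = 1169948769
lcm(1169948769, 129) = 1169948769·129/gcd = 150923391201/3 = 50307797067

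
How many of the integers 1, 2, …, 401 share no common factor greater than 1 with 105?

Prime factors of 105: 3, 5, 7. Count integers ≤ 401 divisible by none of them.
By inclusion–exclusion: 401 − ⌊401/3⌋ − ⌊401/5⌋ − ⌊401/7⌋ + ⌊401/15⌋ + ⌊401/21⌋ + ⌊401/35⌋ − ⌊401/105⌋ = 184.

184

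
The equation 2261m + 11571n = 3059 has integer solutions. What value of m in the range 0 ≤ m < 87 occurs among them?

73

Reduce mod 11571: 2261m ≡ 3059 (mod 11571). With g = gcd(2261, 11571) = 133 dividing 3059, divide through: 17m ≡ 23 (mod 87).
Since gcd(17, 87) = 1, m ≡ 23·(17)⁻¹ ≡ 73 (mod 87). Smallest non-negative: 73.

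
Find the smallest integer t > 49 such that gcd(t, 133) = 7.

gcd(t, 133) = 7 forces 7 | t; write t = 7s. Then gcd(7s, 7·19) = 7·gcd(s, 19), so need gcd(s, 19) = 1.
7s > 49 gives s ≥ 8. The least s ≥ 8 coprime to 19 is 8, so t = 7·8 = 56.

56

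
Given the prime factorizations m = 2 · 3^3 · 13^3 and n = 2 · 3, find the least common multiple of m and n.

max exponent per prime: 2 · 3^3 · 13^3 = 118638

118638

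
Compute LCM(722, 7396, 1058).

1412406724

722 = 2 · 19²; 7396 = 2² · 43²; 1058 = 2 · 23²
lcm takes max exponent of each prime: 2² · 19² · 23² · 43² = 1412406724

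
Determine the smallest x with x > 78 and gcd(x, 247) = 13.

91

Multiples of 13 above 78: 13·7, 13·8, … . Need the cofactor coprime to 247/13 = 19.
Checking s = 7, 8, … the first with gcd(s, 19) = 1 is s = 7, giving 91.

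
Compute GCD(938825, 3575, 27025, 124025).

938825 = 5² · 17 · 47²; 3575 = 5² · 11 · 13; 27025 = 5² · 23 · 47; 124025 = 5² · 11² · 41
gcd takes min exponent of each prime: 5² = 25

25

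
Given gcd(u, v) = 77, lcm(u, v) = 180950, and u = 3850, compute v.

u·v = gcd·lcm = 77·180950 = 13933150, so v = 13933150/3850 = 3619.

3619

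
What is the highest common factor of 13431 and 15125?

121

Euclid: 15125 = 1·13431 + 1694; 13431 = 7·1694 + 1573; 1694 = 1·1573 + 121; 1573 = 13·121 + 0. Last nonzero remainder: 121.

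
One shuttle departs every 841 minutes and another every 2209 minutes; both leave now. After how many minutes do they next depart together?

1857769

841 = 29²; 2209 = 47²
max exponents: 29² · 47² = 1857769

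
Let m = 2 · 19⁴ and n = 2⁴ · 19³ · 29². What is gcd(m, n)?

min exponent per shared prime: 2 · 19³ = 13718

13718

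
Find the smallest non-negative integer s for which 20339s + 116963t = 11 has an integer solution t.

gcd(20339, 116963) = 11 (Euclid: 116963 = 5·20339 + 15268; 20339 = 1·15268 + 5071; 15268 = 3·5071 + 55; 5071 = 92·55 + 11; 55 = 5·11 + 0), and 11 | 11.
Extended Euclid: 20339·(2122) + 116963·(-369) = 11. Scale by 1: s₀ = 2122.
General solution s = s₀ + 10633k; reducing mod 10633 gives s = 2122 (and t = -369).

2122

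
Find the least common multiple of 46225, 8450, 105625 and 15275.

lcm(46225, 8450) = 46225·8450/gcd = 390601250/25 = 15624050
lcm(15624050, 105625) = 15624050·105625/gcd = 1650290281250/4225 = 390601250
lcm(390601250, 15275) = 390601250·15275/gcd = 5966434093750/325 = 18358258750

18358258750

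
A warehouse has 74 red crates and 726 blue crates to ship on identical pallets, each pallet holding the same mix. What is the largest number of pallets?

74 = 2 · 37
726 = 2 · 3 · 11²
Common: 2 = 2

2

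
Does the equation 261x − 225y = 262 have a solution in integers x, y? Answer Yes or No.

By Bézout, 261x − 225y = 262 has integer solutions iff gcd(261, 225) | 262.
Euclid: 261 = 1·225 + 36; 225 = 6·36 + 9; 36 = 4·9 + 0. gcd = 9; 262 mod 9 = 1. No.

No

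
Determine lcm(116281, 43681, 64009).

116281 = 11² · 31²; 43681 = 11² · 19²; 64009 = 11² · 23²
lcm takes max exponent of each prime: 11² · 19² · 23² · 31² = 22206066289

22206066289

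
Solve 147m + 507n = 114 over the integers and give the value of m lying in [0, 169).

Reduce mod 507: 147m ≡ 114 (mod 507). With g = gcd(147, 507) = 3 dividing 114, divide through: 49m ≡ 38 (mod 169).
Since gcd(49, 169) = 1, m ≡ 38·(49)⁻¹ ≡ 87 (mod 169). Smallest non-negative: 87.

87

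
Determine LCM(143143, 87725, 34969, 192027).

143143 = 7 · 11² · 13²; 87725 = 5² · 11² · 29; 34969 = 11² · 17²; 192027 = 3 · 11² · 23²
lcm takes max exponent of each prime: 3 · 5² · 7 · 11² · 13² · 17² · 23² · 29 = 47597362838025

47597362838025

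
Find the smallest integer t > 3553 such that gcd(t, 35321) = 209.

3762

35321 = 209·169. Any t with gcd(t, 35321) = 209 is a multiple of 209, say 209s, with s coprime to 169.
Need s > 3553/209, so s ≥ 18. First s ≥ 18 with gcd(s, 169) = 1 is s = 18. Thus t = 209·18 = 3762.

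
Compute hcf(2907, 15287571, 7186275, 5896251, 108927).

171

2907 = 3² · 17 · 19; 15287571 = 3² · 13² · 19 · 23²; 7186275 = 3² · 5² · 19 · 41²; 5896251 = 3² · 19 · 29² · 41; 108927 = 3² · 7² · 13 · 19
gcd takes min exponent of each prime: 3² · 19 = 171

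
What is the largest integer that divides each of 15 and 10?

15 = 3 · 5
10 = 2 · 5
Common: 5 = 5

5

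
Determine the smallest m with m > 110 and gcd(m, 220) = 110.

Multiples of 110 above 110: 110·2, 110·3, … . Need the cofactor coprime to 220/110 = 2.
Checking s = 2, 3, … the first with gcd(s, 2) = 1 is s = 3, giving 330.

330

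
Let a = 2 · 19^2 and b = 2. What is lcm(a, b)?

722

max exponent per prime: 2 · 19^2 = 722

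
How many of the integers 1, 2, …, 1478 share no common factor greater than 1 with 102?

464

Prime factors of 102: 2, 3, 17. Count integers ≤ 1478 divisible by none of them.
By inclusion–exclusion: 1478 − ⌊1478/2⌋ − ⌊1478/3⌋ − ⌊1478/17⌋ + ⌊1478/6⌋ + ⌊1478/34⌋ + ⌊1478/51⌋ − ⌊1478/102⌋ = 464.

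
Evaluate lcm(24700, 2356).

gcd first: 24700 = 10·2356 + 1140; 2356 = 2·1140 + 76; 1140 = 15·76 + 0 → gcd = 76
lcm = 24700·2356/gcd = 58193200/76 = 765700

765700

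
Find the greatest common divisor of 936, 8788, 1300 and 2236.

gcd(936, 8788): 8788 = 9·936 + 364; 936 = 2·364 + 208; 364 = 1·208 + 156; 208 = 1·156 + 52; 156 = 3·52 + 0 → 52
gcd(52, 1300): 1300 = 25·52 + 0 → 52
gcd(52, 2236): 2236 = 43·52 + 0 → 52

52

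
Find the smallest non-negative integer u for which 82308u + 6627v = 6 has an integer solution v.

Euclid: 82308 = 12·6627 + 2784; 6627 = 2·2784 + 1059; 2784 = 2·1059 + 666; 1059 = 1·666 + 393; 666 = 1·393 + 273; 393 = 1·273 + 120; 273 = 2·120 + 33; 120 = 3·33 + 21; 33 = 1·21 + 12; 21 = 1·12 + 9; 12 = 1·9 + 3; 9 = 3·3 + 0 → gcd = 3; 6 = 3·2.
Back-substitution yields 82308·(607) + 6627·(-7539) = 3, so one solution is u = 607·2 = 1214, v = -7539·2 = -15078.
Solutions in u differ by 6627/3 = 2209; the one in [0, 2209) is 1214 mod 2209 = 1214.

1214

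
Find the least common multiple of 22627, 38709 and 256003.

22627 = 11³ · 17; 38709 = 3² · 11 · 17 · 23; 256003 = 11 · 17 · 37²
lcm takes max exponent of each prime: 3² · 11³ · 17 · 23 · 37² = 6412107141

6412107141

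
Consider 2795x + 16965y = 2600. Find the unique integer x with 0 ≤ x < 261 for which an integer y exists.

gcd(2795, 16965) = 65 (Euclid: 16965 = 6·2795 + 195; 2795 = 14·195 + 65; 195 = 3·65 + 0), and 65 | 2600.
Extended Euclid: 2795·(85) + 16965·(-14) = 65. Scale by 40: x₀ = 3400.
General solution x = x₀ + 261t; reducing mod 261 gives x = 7 (and y = -1).

7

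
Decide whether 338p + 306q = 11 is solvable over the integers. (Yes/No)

gcd(338, 306): 338 = 1·306 + 32; 306 = 9·32 + 18; 32 = 1·18 + 14; 18 = 1·14 + 4; 14 = 3·4 + 2; 4 = 2·2 + 0 → 2
2 does not divide 11, so a solution does not exist.

No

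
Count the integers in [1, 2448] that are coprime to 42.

699

Prime factors of 42: 2, 3, 7. Count integers ≤ 2448 divisible by none of them.
By inclusion–exclusion: 2448 − ⌊2448/2⌋ − ⌊2448/3⌋ − ⌊2448/7⌋ + ⌊2448/6⌋ + ⌊2448/14⌋ + ⌊2448/21⌋ − ⌊2448/42⌋ = 699.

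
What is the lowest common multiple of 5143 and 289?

gcd first: 5143 = 17·289 + 230; 289 = 1·230 + 59; 230 = 3·59 + 53; 59 = 1·53 + 6; 53 = 8·6 + 5; 6 = 1·5 + 1; 5 = 5·1 + 0 → gcd = 1
lcm = 5143·289/gcd = 1486327/1 = 1486327

1486327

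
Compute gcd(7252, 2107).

Euclid: 7252 = 3·2107 + 931; 2107 = 2·931 + 245; 931 = 3·245 + 196; 245 = 1·196 + 49; 196 = 4·49 + 0. Last nonzero remainder: 49.

49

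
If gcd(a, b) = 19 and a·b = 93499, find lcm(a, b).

4921

Since gcd(a,b)·lcm(a,b) = ab, lcm = 93499/19 = 4921.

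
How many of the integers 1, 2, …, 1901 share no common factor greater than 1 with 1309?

1309 = 7·11·17. Inclusion–exclusion on these primes:
1901 − ⌊1901/7⌋ − ⌊1901/11⌋ − ⌊1901/17⌋ + ⌊1901/77⌋ + ⌊1901/119⌋ + ⌊1901/187⌋ − ⌊1901/1309⌋ = 1395

1395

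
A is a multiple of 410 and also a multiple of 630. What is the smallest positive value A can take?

gcd first: 630 = 1·410 + 220; 410 = 1·220 + 190; 220 = 1·190 + 30; 190 = 6·30 + 10; 30 = 3·10 + 0 → gcd = 10
lcm = 410·630/gcd = 258300/10 = 25830

25830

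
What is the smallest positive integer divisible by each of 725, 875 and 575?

lcm(725, 875) = 725·875/gcd = 634375/25 = 25375
lcm(25375, 575) = 25375·575/gcd = 14590625/25 = 583625

583625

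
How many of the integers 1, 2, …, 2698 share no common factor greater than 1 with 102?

102 = 2·3·17. Inclusion–exclusion on these primes:
2698 − ⌊2698/2⌋ − ⌊2698/3⌋ − ⌊2698/17⌋ + ⌊2698/6⌋ + ⌊2698/34⌋ + ⌊2698/51⌋ − ⌊2698/102⌋ = 846

846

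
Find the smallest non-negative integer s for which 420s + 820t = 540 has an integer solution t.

Reduce mod 820: 420s ≡ 540 (mod 820). With g = gcd(420, 820) = 20 dividing 540, divide through: 21s ≡ 27 (mod 41).
Since gcd(21, 41) = 1, s ≡ 27·(21)⁻¹ ≡ 13 (mod 41). Smallest non-negative: 13.

13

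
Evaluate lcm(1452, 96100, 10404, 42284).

30244688100

lcm(1452, 96100) = 1452·96100/gcd = 139537200/4 = 34884300
lcm(34884300, 10404) = 34884300·10404/gcd = 362936257200/12 = 30244688100
lcm(30244688100, 42284) = 30244688100·42284/gcd = 1278866391620400/42284 = 30244688100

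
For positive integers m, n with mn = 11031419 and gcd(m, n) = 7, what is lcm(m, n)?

1575917

For any two positive integers, gcd × lcm equals their product. Hence lcm = 11031419 / 7 = 1575917.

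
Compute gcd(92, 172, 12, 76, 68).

gcd(92, 172): 172 = 1·92 + 80; 92 = 1·80 + 12; 80 = 6·12 + 8; 12 = 1·8 + 4; 8 = 2·4 + 0 → 4
gcd(4, 12): 12 = 3·4 + 0 → 4
gcd(4, 76): 76 = 19·4 + 0 → 4
gcd(4, 68): 68 = 17·4 + 0 → 4

4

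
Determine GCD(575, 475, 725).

gcd(575, 475): 575 = 1·475 + 100; 475 = 4·100 + 75; 100 = 1·75 + 25; 75 = 3·25 + 0 → 25
gcd(25, 725): 725 = 29·25 + 0 → 25

25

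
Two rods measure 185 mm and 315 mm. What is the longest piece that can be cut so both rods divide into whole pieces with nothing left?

Euclid: 315 = 1·185 + 130; 185 = 1·130 + 55; 130 = 2·55 + 20; 55 = 2·20 + 15; 20 = 1·15 + 5; 15 = 3·5 + 0. Last nonzero remainder: 5.

5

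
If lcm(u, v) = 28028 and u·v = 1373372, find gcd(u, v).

From gcd × lcm = uv: gcd = 1373372 / 28028 = 49.

49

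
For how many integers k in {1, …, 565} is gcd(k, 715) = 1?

715 = 5·11·13. Inclusion–exclusion on these primes:
565 − ⌊565/5⌋ − ⌊565/11⌋ − ⌊565/13⌋ + ⌊565/55⌋ + ⌊565/65⌋ + ⌊565/143⌋ − ⌊565/715⌋ = 379

379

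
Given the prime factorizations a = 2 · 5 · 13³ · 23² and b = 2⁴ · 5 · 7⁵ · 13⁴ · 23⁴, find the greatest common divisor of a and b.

min exponent per shared prime: 2 · 5 · 13³ · 23² = 11622130

11622130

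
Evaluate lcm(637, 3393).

166257

gcd first: 3393 = 5·637 + 208; 637 = 3·208 + 13; 208 = 16·13 + 0 → gcd = 13
lcm = 637·3393/gcd = 2161341/13 = 166257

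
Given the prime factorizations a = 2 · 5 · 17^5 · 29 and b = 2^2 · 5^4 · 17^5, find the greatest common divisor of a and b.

min exponent per shared prime: 2 · 5 · 17^5 = 14198570

14198570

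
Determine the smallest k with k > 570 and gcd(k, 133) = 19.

589

gcd(k, 133) = 19 forces 19 | k; write k = 19s. Then gcd(19s, 19·7) = 19·gcd(s, 7), so need gcd(s, 7) = 1.
19s > 570 gives s ≥ 31. The least s ≥ 31 coprime to 7 is 31, so k = 19·31 = 589.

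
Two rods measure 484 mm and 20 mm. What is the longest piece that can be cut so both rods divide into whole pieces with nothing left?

4

Euclid: 484 = 24·20 + 4; 20 = 5·4 + 0. Last nonzero remainder: 4.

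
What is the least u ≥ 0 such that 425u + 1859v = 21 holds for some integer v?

Reduce mod 1859: 425u ≡ 21 (mod 1859). With g = gcd(425, 1859) = 1 dividing 21, divide through: 425u ≡ 21 (mod 1859).
Since gcd(425, 1859) = 1, u ≡ 21·(425)⁻¹ ≡ 245 (mod 1859). Smallest non-negative: 245.

245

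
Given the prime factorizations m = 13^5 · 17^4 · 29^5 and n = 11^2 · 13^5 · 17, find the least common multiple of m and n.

max exponent per prime: 11^2 · 13^5 · 17^4 · 29^5 = 76964031178897513937

76964031178897513937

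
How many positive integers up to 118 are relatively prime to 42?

42 = 2·3·7. Inclusion–exclusion on these primes:
118 − ⌊118/2⌋ − ⌊118/3⌋ − ⌊118/7⌋ + ⌊118/6⌋ + ⌊118/14⌋ + ⌊118/21⌋ − ⌊118/42⌋ = 34

34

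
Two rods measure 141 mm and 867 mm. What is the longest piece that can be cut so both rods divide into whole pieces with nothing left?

141 = 3 · 47
867 = 3 · 17²
Common: 3 = 3

3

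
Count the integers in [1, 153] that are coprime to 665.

100

Prime factors of 665: 5, 7, 19. Count integers ≤ 153 divisible by none of them.
By inclusion–exclusion: 153 − ⌊153/5⌋ − ⌊153/7⌋ − ⌊153/19⌋ + ⌊153/35⌋ + ⌊153/95⌋ + ⌊153/133⌋ − ⌊153/665⌋ = 100.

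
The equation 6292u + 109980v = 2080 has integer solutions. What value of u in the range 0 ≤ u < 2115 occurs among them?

gcd(6292, 109980) = 52 (Euclid: 109980 = 17·6292 + 3016; 6292 = 2·3016 + 260; 3016 = 11·260 + 156; 260 = 1·156 + 104; 156 = 1·104 + 52; 104 = 2·52 + 0), and 52 | 2080.
Extended Euclid: 6292·(-839) + 109980·(48) = 52. Scale by 40: u₀ = -33560.
General solution u = u₀ + 2115t; reducing mod 2115 gives u = 280 (and v = -16).

280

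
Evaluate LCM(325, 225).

325 = 5² · 13; 225 = 3² · 5²
max exponents: 3² · 5² · 13 = 2925

2925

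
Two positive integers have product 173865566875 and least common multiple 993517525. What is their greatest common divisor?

From gcd × lcm = ab: gcd = 173865566875 / 993517525 = 175.

175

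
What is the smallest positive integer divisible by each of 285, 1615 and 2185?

lcm(285, 1615) = 285·1615/gcd = 460275/95 = 4845
lcm(4845, 2185) = 4845·2185/gcd = 10586325/95 = 111435

111435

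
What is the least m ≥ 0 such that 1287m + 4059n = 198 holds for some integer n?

38

Reduce mod 4059: 1287m ≡ 198 (mod 4059). With g = gcd(1287, 4059) = 99 dividing 198, divide through: 13m ≡ 2 (mod 41).
Since gcd(13, 41) = 1, m ≡ 2·(13)⁻¹ ≡ 38 (mod 41). Smallest non-negative: 38.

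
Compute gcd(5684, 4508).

196

Euclid: 5684 = 1·4508 + 1176; 4508 = 3·1176 + 980; 1176 = 1·980 + 196; 980 = 5·196 + 0. Last nonzero remainder: 196.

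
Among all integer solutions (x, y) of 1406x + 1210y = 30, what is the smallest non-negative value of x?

Reduce mod 1210: 1406x ≡ 30 (mod 1210). With g = gcd(1406, 1210) = 2 dividing 30, divide through: 703x ≡ 15 (mod 605).
Since gcd(703, 605) = 1, x ≡ 15·(703)⁻¹ ≡ 315 (mod 605). Smallest non-negative: 315.

315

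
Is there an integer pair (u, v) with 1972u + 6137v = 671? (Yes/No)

No

gcd(1972, 6137): 6137 = 3·1972 + 221; 1972 = 8·221 + 204; 221 = 1·204 + 17; 204 = 12·17 + 0 → 17
17 does not divide 671, so a solution does not exist.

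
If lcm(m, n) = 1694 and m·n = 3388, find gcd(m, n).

gcd·lcm = product, so gcd = 3388/1694 = 2.

2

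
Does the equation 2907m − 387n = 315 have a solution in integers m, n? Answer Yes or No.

By Bézout, 2907m − 387n = 315 has integer solutions iff gcd(2907, 387) | 315.
Euclid: 2907 = 7·387 + 198; 387 = 1·198 + 189; 198 = 1·189 + 9; 189 = 21·9 + 0. gcd = 9; 315 mod 9 = 0. Yes.

Yes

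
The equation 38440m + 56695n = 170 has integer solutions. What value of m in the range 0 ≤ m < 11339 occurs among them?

10693

gcd(38440, 56695) = 5 (Euclid: 56695 = 1·38440 + 18255; 38440 = 2·18255 + 1930; 18255 = 9·1930 + 885; 1930 = 2·885 + 160; 885 = 5·160 + 85; 160 = 1·85 + 75; 85 = 1·75 + 10; 75 = 7·10 + 5; 10 = 2·5 + 0), and 5 | 170.
Extended Euclid: 38440·(5317) + 56695·(-3605) = 5. Scale by 34: m₀ = 180778.
General solution m = m₀ + 11339t; reducing mod 11339 gives m = 10693 (and n = -7250).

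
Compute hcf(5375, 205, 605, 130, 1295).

5375 = 5³ · 43; 205 = 5 · 41; 605 = 5 · 11²; 130 = 2 · 5 · 13; 1295 = 5 · 7 · 37
gcd takes min exponent of each prime: 5 = 5

5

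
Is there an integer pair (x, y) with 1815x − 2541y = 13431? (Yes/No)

gcd(1815, 2541): 2541 = 1·1815 + 726; 1815 = 2·726 + 363; 726 = 2·363 + 0 → 363
363 divides 13431, so a solution exists.

Yes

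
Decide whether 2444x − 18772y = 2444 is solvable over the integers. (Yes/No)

By Bézout, 2444x − 18772y = 2444 has integer solutions iff gcd(2444, 18772) | 2444.
Euclid: 18772 = 7·2444 + 1664; 2444 = 1·1664 + 780; 1664 = 2·780 + 104; 780 = 7·104 + 52; 104 = 2·52 + 0. gcd = 52; 2444 mod 52 = 0. Yes.

Yes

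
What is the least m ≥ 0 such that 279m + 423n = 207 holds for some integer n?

25

Euclid: 423 = 1·279 + 144; 279 = 1·144 + 135; 144 = 1·135 + 9; 135 = 15·9 + 0 → gcd = 9; 207 = 9·23.
Back-substitution yields 279·(-3) + 423·(2) = 9, so one solution is m = -3·23 = -69, n = 2·23 = 46.
Solutions in m differ by 423/9 = 47; the one in [0, 47) is -69 mod 47 = 25.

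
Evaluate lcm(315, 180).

315 = 3² · 5 · 7; 180 = 2² · 3² · 5
max exponents: 2² · 3² · 5 · 7 = 1260

1260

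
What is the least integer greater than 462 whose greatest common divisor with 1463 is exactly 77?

1463 = 77·19. Any k with gcd(k, 1463) = 77 is a multiple of 77, say 77s, with s coprime to 19.
Need s > 462/77, so s ≥ 7. First s ≥ 7 with gcd(s, 19) = 1 is s = 7. Thus k = 77·7 = 539.

539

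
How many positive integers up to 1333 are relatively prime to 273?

Prime factors of 273: 3, 7, 13. Count integers ≤ 1333 divisible by none of them.
By inclusion–exclusion: 1333 − ⌊1333/3⌋ − ⌊1333/7⌋ − ⌊1333/13⌋ + ⌊1333/21⌋ + ⌊1333/39⌋ + ⌊1333/91⌋ − ⌊1333/273⌋ = 704.

704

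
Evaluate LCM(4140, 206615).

4140 = 2² · 3² · 5 · 23; 206615 = 5 · 31² · 43
max exponents: 2² · 3² · 5 · 23 · 31² · 43 = 171077220

171077220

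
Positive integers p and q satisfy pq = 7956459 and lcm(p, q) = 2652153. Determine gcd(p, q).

3

gcd·lcm = product, so gcd = 7956459/2652153 = 3.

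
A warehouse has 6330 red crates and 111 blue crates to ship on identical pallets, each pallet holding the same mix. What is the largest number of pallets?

3

6330 = 2 · 3 · 5 · 211
111 = 3 · 37
Common: 3 = 3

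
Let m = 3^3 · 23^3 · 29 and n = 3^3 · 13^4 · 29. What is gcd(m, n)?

min exponent per shared prime: 3^3 · 29 = 783

783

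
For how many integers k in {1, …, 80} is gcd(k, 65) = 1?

59

Prime factors of 65: 5, 13. Count integers ≤ 80 divisible by none of them.
By inclusion–exclusion: 80 − ⌊80/5⌋ − ⌊80/13⌋ + ⌊80/65⌋ = 59.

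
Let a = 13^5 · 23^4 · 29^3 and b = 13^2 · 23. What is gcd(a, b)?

min exponent per shared prime: 13^2 · 23 = 3887

3887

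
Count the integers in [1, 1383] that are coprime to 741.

807

Prime factors of 741: 3, 13, 19. Count integers ≤ 1383 divisible by none of them.
By inclusion–exclusion: 1383 − ⌊1383/3⌋ − ⌊1383/13⌋ − ⌊1383/19⌋ + ⌊1383/39⌋ + ⌊1383/57⌋ + ⌊1383/247⌋ − ⌊1383/741⌋ = 807.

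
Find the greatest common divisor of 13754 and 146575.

Euclid: 146575 = 10·13754 + 9035; 13754 = 1·9035 + 4719; 9035 = 1·4719 + 4316; 4719 = 1·4316 + 403; 4316 = 10·403 + 286; 403 = 1·286 + 117; 286 = 2·117 + 52; 117 = 2·52 + 13; 52 = 4·13 + 0. Last nonzero remainder: 13.

13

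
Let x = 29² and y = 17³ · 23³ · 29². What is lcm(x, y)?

50272012111

max exponent per prime: 17³ · 23³ · 29² = 50272012111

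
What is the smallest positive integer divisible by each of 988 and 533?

988 = 2² · 13 · 19; 533 = 13 · 41
max exponents: 2² · 13 · 19 · 41 = 40508

40508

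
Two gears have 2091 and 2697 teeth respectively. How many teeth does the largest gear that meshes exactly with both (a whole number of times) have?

3

Euclid: 2697 = 1·2091 + 606; 2091 = 3·606 + 273; 606 = 2·273 + 60; 273 = 4·60 + 33; 60 = 1·33 + 27; 33 = 1·27 + 6; 27 = 4·6 + 3; 6 = 2·3 + 0. Last nonzero remainder: 3.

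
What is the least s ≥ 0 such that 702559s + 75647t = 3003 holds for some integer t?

gcd(702559, 75647) = 143 (Euclid: 702559 = 9·75647 + 21736; 75647 = 3·21736 + 10439; 21736 = 2·10439 + 858; 10439 = 12·858 + 143; 858 = 6·143 + 0), and 143 | 3003.
Extended Euclid: 702559·(-87) + 75647·(808) = 143. Scale by 21: s₀ = -1827.
General solution s = s₀ + 529k; reducing mod 529 gives s = 289 (and t = -2684).

289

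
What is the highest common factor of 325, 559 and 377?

13

gcd(325, 559): 559 = 1·325 + 234; 325 = 1·234 + 91; 234 = 2·91 + 52; 91 = 1·52 + 39; 52 = 1·39 + 13; 39 = 3·13 + 0 → 13
gcd(13, 377): 377 = 29·13 + 0 → 13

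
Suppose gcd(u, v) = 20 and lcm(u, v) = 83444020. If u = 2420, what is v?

689620

u·v = gcd·lcm = 20·83444020 = 1668880400, so v = 1668880400/2420 = 689620.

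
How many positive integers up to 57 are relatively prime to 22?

26

22 = 2·11. Inclusion–exclusion on these primes:
57 − ⌊57/2⌋ − ⌊57/11⌋ + ⌊57/22⌋ = 26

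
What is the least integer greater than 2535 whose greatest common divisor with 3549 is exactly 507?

3042

Multiples of 507 above 2535: 507·6, 507·7, … . Need the cofactor coprime to 3549/507 = 7.
Checking s = 6, 7, … the first with gcd(s, 7) = 1 is s = 6, giving 3042.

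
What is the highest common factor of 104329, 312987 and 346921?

361

104329 = 17² · 19²; 312987 = 3 · 17² · 19²; 346921 = 19² · 31²
gcd takes min exponent of each prime: 19² = 361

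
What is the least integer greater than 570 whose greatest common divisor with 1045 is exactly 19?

Multiples of 19 above 570: 19·31, 19·32, … . Need the cofactor coprime to 1045/19 = 55.
Checking s = 31, 32, … the first with gcd(s, 55) = 1 is s = 31, giving 589.

589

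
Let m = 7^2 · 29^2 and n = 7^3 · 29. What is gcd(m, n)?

min exponent per shared prime: 7^2 · 29 = 1421

1421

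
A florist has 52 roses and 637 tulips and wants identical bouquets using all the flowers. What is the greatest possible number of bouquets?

52 = 2² · 13
637 = 7² · 13
Common: 13 = 13

13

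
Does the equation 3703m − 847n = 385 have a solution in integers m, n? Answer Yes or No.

By Bézout, 3703m − 847n = 385 has integer solutions iff gcd(3703, 847) | 385.
Euclid: 3703 = 4·847 + 315; 847 = 2·315 + 217; 315 = 1·217 + 98; 217 = 2·98 + 21; 98 = 4·21 + 14; 21 = 1·14 + 7; 14 = 2·7 + 0. gcd = 7; 385 mod 7 = 0. Yes.

Yes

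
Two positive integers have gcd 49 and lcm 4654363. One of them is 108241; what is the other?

p·q = gcd·lcm = 49·4654363 = 228063787, so q = 228063787/108241 = 2107.

2107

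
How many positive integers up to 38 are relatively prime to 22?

17

22 = 2·11. Inclusion–exclusion on these primes:
38 − ⌊38/2⌋ − ⌊38/11⌋ + ⌊38/22⌋ = 17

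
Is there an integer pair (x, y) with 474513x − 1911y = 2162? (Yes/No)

gcd(474513, 1911): 474513 = 248·1911 + 585; 1911 = 3·585 + 156; 585 = 3·156 + 117; 156 = 1·117 + 39; 117 = 3·39 + 0 → 39
39 does not divide 2162, so a solution does not exist.

No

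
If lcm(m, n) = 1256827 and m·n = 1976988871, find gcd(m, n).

1573

gcd·lcm = product, so gcd = 1976988871/1256827 = 1573.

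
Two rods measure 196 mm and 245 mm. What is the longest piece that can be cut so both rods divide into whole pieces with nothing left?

49

196 = 2² · 7²
245 = 5 · 7²
Common: 7² = 49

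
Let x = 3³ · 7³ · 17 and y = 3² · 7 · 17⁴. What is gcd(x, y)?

1071

min exponent per shared prime: 3² · 7 · 17 = 1071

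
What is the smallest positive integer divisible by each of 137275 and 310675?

5902825

gcd first: 310675 = 2·137275 + 36125; 137275 = 3·36125 + 28900; 36125 = 1·28900 + 7225; 28900 = 4·7225 + 0 → gcd = 7225
lcm = 137275·310675/gcd = 42647910625/7225 = 5902825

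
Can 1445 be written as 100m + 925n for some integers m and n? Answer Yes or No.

No

gcd(100, 925): 925 = 9·100 + 25; 100 = 4·25 + 0 → 25
25 does not divide 1445, so a solution does not exist.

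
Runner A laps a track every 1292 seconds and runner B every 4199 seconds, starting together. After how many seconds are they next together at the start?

16796

1292 = 2² · 17 · 19; 4199 = 13 · 17 · 19
max exponents: 2² · 13 · 17 · 19 = 16796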